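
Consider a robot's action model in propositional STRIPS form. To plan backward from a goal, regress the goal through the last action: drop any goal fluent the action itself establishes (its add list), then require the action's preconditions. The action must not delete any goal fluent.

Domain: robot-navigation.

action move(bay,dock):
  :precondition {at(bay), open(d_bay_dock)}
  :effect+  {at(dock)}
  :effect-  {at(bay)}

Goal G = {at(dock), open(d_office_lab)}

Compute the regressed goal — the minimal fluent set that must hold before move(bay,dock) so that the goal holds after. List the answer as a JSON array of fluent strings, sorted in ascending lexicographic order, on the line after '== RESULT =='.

Compute (G \ add) ∪ pre:
  G ∩ del = {}  (empty — regression defined)
  G \ add = {at(dock), open(d_office_lab)} \ {at(dock)} = {open(d_office_lab)}
  ∪ pre   = {open(d_office_lab)} ∪ {at(bay), open(d_bay_dock)}
          = {at(bay), open(d_bay_dock), open(d_office_lab)}

== RESULT ==
["at(bay)", "open(d_bay_dock)", "open(d_office_lab)"]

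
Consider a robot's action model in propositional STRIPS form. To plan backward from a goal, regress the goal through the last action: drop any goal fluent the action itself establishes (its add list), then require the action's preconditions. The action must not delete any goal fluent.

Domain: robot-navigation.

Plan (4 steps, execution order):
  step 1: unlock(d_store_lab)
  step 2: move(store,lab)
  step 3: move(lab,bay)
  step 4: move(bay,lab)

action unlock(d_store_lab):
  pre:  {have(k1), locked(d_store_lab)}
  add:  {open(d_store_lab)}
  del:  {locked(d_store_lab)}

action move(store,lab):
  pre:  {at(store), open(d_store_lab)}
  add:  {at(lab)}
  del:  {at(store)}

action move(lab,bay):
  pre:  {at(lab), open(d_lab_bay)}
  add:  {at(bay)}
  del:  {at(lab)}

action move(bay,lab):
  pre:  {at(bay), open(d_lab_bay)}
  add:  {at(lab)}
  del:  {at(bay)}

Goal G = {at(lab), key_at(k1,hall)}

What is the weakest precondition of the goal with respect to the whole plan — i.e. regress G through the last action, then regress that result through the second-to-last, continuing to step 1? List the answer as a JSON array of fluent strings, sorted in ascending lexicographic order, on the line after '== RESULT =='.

Regress step by step:
  through step 4 (move(bay,lab)): drop {at(lab)}, keep {key_at(k1,hall)}, require {at(bay), open(d_lab_bay)}
    → {at(bay), key_at(k1,hall), open(d_lab_bay)}
  through step 3 (move(lab,bay)): drop {at(bay)}, keep {key_at(k1,hall), open(d_lab_bay)}, require {at(lab), open(d_lab_bay)}
    → {at(lab), key_at(k1,hall), open(d_lab_bay)}
  through step 2 (move(store,lab)): drop {at(lab)}, keep {key_at(k1,hall), open(d_lab_bay)}, require {at(store), open(d_store_lab)}
    → {at(store), key_at(k1,hall), open(d_lab_bay), open(d_store_lab)}
  through step 1 (unlock(d_store_lab)): drop {open(d_store_lab)}, keep {at(store), key_at(k1,hall), open(d_lab_bay)}, require {have(k1), locked(d_store_lab)}
    → {at(store), have(k1), key_at(k1,hall), locked(d_store_lab), open(d_lab_bay)}

== RESULT ==
["at(store)", "have(k1)", "key_at(k1,hall)", "locked(d_store_lab)", "open(d_lab_bay)"]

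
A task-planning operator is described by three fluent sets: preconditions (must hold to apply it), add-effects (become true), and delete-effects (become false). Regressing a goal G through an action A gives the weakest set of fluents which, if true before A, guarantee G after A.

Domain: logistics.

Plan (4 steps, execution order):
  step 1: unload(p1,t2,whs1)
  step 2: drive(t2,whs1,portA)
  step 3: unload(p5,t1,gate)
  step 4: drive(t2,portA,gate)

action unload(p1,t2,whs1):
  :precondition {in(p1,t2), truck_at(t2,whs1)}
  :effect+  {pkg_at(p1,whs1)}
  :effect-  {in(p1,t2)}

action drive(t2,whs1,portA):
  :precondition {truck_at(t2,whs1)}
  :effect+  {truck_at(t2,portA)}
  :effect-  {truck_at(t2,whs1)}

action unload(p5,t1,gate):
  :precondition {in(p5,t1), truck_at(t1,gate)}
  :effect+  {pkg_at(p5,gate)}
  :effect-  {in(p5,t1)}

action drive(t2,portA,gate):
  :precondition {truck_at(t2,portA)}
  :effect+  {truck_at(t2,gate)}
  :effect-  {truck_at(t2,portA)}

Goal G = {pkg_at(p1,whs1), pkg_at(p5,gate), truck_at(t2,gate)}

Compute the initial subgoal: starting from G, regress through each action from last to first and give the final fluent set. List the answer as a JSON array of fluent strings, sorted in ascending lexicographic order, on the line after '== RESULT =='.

Work backward from the goal:
  through step 4 (drive(t2,portA,gate)): drop {truck_at(t2,gate)}, keep {pkg_at(p1,whs1), pkg_at(p5,gate)}, require {truck_at(t2,portA)}
    → {pkg_at(p1,whs1), pkg_at(p5,gate), truck_at(t2,portA)}
  through step 3 (unload(p5,t1,gate)): drop {pkg_at(p5,gate)}, keep {pkg_at(p1,whs1), truck_at(t2,portA)}, require {in(p5,t1), truck_at(t1,gate)}
    → {in(p5,t1), pkg_at(p1,whs1), truck_at(t1,gate), truck_at(t2,portA)}
  through step 2 (drive(t2,whs1,portA)): drop {truck_at(t2,portA)}, keep {in(p5,t1), pkg_at(p1,whs1), truck_at(t1,gate)}, require {truck_at(t2,whs1)}
    → {in(p5,t1), pkg_at(p1,whs1), truck_at(t1,gate), truck_at(t2,whs1)}
  through step 1 (unload(p1,t2,whs1)): drop {pkg_at(p1,whs1)}, keep {in(p5,t1), truck_at(t1,gate), truck_at(t2,whs1)}, require {in(p1,t2), truck_at(t2,whs1)}
    → {in(p1,t2), in(p5,t1), truck_at(t1,gate), truck_at(t2,whs1)}

== RESULT ==
["in(p1,t2)", "in(p5,t1)", "truck_at(t1,gate)", "truck_at(t2,whs1)"]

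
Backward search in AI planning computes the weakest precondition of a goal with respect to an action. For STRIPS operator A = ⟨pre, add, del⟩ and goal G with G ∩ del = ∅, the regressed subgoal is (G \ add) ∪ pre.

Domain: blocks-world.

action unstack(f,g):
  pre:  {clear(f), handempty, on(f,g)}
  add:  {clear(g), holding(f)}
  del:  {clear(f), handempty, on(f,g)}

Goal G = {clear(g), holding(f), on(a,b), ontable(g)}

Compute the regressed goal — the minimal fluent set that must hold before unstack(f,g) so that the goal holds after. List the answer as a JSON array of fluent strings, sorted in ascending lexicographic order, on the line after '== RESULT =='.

Regress:
  G ∩ del = {}  (empty — regression defined)
  G \ add = {clear(g), holding(f), on(a,b), ontable(g)} \ {clear(g), holding(f)} = {on(a,b), ontable(g)}
  ∪ pre   = {on(a,b), ontable(g)} ∪ {clear(f), handempty, on(f,g)}
          = {clear(f), handempty, on(a,b), on(f,g), ontable(g)}

== RESULT ==
["clear(f)", "handempty", "on(a,b)", "on(f,g)", "ontable(g)"]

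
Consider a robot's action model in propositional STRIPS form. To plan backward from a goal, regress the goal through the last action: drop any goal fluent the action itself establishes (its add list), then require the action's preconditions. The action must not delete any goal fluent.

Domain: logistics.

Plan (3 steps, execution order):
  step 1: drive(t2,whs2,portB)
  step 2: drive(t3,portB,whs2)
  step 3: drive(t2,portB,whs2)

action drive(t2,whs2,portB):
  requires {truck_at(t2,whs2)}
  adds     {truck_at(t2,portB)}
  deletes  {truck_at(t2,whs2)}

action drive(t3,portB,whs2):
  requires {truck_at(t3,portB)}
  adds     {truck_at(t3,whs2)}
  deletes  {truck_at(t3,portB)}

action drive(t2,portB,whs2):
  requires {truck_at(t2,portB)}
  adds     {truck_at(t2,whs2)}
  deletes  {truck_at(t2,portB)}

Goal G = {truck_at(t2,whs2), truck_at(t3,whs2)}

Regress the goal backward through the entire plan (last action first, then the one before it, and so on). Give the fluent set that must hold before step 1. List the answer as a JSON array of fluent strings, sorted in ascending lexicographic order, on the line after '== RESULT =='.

Regress step by step:
  through step 3 (drive(t2,portB,whs2)): drop {truck_at(t2,whs2)}, keep {truck_at(t3,whs2)}, require {truck_at(t2,portB)}
    → {truck_at(t2,portB), truck_at(t3,whs2)}
  through step 2 (drive(t3,portB,whs2)): drop {truck_at(t3,whs2)}, keep {truck_at(t2,portB)}, require {truck_at(t3,portB)}
    → {truck_at(t2,portB), truck_at(t3,portB)}
  through step 1 (drive(t2,whs2,portB)): drop {truck_at(t2,portB)}, keep {truck_at(t3,portB)}, require {truck_at(t2,whs2)}
    → {truck_at(t2,whs2), truck_at(t3,portB)}

== RESULT ==
["truck_at(t2,whs2)", "truck_at(t3,portB)"]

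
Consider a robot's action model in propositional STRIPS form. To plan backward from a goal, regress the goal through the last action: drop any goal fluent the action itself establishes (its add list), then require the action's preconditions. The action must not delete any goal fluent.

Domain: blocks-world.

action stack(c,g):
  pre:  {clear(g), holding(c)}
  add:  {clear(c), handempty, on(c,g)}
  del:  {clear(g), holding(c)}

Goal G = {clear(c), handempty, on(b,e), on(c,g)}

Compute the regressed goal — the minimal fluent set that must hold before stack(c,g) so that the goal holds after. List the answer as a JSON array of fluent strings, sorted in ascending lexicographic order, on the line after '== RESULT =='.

Compute (G \ add) ∪ pre:
  G ∩ del = {}  (empty — regression defined)
  G \ add = {clear(c), handempty, on(b,e), on(c,g)} \ {clear(c), handempty, on(c,g)} = {on(b,e)}
  ∪ pre   = {on(b,e)} ∪ {clear(g), holding(c)}
          = {clear(g), holding(c), on(b,e)}

== RESULT ==
["clear(g)", "holding(c)", "on(b,e)"]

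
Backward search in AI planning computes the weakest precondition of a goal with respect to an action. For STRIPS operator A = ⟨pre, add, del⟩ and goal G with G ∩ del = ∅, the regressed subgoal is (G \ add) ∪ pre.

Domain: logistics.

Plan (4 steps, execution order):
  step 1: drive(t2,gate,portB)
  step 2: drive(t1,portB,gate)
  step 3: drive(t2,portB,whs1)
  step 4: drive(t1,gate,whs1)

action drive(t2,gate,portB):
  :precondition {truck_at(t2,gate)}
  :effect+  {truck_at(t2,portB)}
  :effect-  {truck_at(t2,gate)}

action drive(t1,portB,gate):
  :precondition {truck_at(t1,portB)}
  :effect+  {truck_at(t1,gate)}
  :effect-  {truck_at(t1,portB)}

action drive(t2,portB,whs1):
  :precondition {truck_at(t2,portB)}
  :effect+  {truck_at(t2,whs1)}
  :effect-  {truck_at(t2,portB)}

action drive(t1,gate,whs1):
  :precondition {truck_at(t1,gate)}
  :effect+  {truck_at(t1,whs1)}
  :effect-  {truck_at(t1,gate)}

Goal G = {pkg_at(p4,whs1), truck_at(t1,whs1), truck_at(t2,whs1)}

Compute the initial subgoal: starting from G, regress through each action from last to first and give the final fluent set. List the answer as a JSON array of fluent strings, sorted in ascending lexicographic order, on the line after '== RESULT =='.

Work backward from the goal:
  through step 4 (drive(t1,gate,whs1)): drop {truck_at(t1,whs1)}, keep {pkg_at(p4,whs1), truck_at(t2,whs1)}, require {truck_at(t1,gate)}
    → {pkg_at(p4,whs1), truck_at(t1,gate), truck_at(t2,whs1)}
  through step 3 (drive(t2,portB,whs1)): drop {truck_at(t2,whs1)}, keep {pkg_at(p4,whs1), truck_at(t1,gate)}, require {truck_at(t2,portB)}
    → {pkg_at(p4,whs1), truck_at(t1,gate), truck_at(t2,portB)}
  through step 2 (drive(t1,portB,gate)): drop {truck_at(t1,gate)}, keep {pkg_at(p4,whs1), truck_at(t2,portB)}, require {truck_at(t1,portB)}
    → {pkg_at(p4,whs1), truck_at(t1,portB), truck_at(t2,portB)}
  through step 1 (drive(t2,gate,portB)): drop {truck_at(t2,portB)}, keep {pkg_at(p4,whs1), truck_at(t1,portB)}, require {truck_at(t2,gate)}
    → {pkg_at(p4,whs1), truck_at(t1,portB), truck_at(t2,gate)}

== RESULT ==
["pkg_at(p4,whs1)", "truck_at(t1,portB)", "truck_at(t2,gate)"]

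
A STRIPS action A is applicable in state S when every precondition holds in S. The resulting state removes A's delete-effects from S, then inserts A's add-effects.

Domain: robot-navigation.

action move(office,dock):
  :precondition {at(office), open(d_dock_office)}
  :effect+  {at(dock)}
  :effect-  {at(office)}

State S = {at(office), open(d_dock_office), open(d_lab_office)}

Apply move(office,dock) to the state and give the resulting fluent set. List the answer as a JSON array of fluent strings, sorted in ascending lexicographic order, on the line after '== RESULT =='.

Compute (S \ del) ∪ add:
  pre ⊆ S: {at(office), open(d_dock_office)} ⊆ S  — applicable
  S \ del = {open(d_dock_office), open(d_lab_office)}
  ∪ add   = {at(dock), open(d_dock_office), open(d_lab_office)}

== RESULT ==
["at(dock)", "open(d_dock_office)", "open(d_lab_office)"]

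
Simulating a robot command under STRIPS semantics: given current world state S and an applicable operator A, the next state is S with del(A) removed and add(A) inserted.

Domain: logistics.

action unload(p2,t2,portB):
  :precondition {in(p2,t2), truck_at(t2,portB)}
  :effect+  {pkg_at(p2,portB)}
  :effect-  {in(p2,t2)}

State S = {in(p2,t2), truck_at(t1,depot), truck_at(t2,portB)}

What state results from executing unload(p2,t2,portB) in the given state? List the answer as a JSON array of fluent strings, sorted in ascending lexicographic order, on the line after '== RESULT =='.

Progress:
  pre ⊆ S: {in(p2,t2), truck_at(t2,portB)} ⊆ S  — applicable
  S \ del = {truck_at(t1,depot), truck_at(t2,portB)}
  ∪ add   = {pkg_at(p2,portB), truck_at(t1,depot), truck_at(t2,portB)}

== RESULT ==
["pkg_at(p2,portB)", "truck_at(t1,depot)", "truck_at(t2,portB)"]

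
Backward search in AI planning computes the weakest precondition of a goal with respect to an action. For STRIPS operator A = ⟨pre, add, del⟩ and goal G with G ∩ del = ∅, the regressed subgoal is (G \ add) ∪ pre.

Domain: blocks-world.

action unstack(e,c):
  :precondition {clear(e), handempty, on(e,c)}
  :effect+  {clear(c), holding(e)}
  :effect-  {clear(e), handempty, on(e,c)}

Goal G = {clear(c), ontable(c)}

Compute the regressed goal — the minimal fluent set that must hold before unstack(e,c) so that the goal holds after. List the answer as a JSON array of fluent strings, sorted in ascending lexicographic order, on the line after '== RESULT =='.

Compute (G \ add) ∪ pre:
  G ∩ del = {}  (empty — regression defined)
  G \ add = {clear(c), ontable(c)} \ {clear(c), holding(e)} = {ontable(c)}
  ∪ pre   = {ontable(c)} ∪ {clear(e), handempty, on(e,c)}
          = {clear(e), handempty, on(e,c), ontable(c)}

== RESULT ==
["clear(e)", "handempty", "on(e,c)", "ontable(c)"]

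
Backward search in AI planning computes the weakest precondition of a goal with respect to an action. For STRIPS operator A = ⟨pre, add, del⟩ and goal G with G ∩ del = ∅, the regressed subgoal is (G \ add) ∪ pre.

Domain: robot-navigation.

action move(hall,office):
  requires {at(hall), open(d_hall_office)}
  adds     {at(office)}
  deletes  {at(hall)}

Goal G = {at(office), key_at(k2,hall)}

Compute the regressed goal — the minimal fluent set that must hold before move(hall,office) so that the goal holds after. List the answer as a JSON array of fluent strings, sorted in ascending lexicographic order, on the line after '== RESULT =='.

Compute (G \ add) ∪ pre:
  G ∩ del = {}  (empty — regression defined)
  G \ add = {at(office), key_at(k2,hall)} \ {at(office)} = {key_at(k2,hall)}
  ∪ pre   = {key_at(k2,hall)} ∪ {at(hall), open(d_hall_office)}
          = {at(hall), key_at(k2,hall), open(d_hall_office)}

== RESULT ==
["at(hall)", "key_at(k2,hall)", "open(d_hall_office)"]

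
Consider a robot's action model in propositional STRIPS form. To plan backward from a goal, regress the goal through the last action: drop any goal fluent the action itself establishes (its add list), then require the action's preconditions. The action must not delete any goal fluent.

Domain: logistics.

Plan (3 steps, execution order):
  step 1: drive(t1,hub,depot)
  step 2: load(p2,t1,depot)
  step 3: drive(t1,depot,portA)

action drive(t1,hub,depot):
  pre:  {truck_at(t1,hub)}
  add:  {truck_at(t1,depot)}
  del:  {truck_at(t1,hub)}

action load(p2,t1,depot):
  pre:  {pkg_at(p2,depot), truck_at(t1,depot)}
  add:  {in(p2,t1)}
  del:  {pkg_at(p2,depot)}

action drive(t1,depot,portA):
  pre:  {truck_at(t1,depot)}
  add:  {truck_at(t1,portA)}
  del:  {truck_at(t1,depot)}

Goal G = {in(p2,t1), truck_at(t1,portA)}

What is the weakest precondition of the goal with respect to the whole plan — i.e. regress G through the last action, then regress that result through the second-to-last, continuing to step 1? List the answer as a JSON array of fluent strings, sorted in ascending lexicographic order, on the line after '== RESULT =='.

Regress step by step:
  through step 3 (drive(t1,depot,portA)): drop {truck_at(t1,portA)}, keep {in(p2,t1)}, require {truck_at(t1,depot)}
    → {in(p2,t1), truck_at(t1,depot)}
  through step 2 (load(p2,t1,depot)): drop {in(p2,t1)}, keep {truck_at(t1,depot)}, require {pkg_at(p2,depot), truck_at(t1,depot)}
    → {pkg_at(p2,depot), truck_at(t1,depot)}
  through step 1 (drive(t1,hub,depot)): drop {truck_at(t1,depot)}, keep {pkg_at(p2,depot)}, require {truck_at(t1,hub)}
    → {pkg_at(p2,depot), truck_at(t1,hub)}

== RESULT ==
["pkg_at(p2,depot)", "truck_at(t1,hub)"]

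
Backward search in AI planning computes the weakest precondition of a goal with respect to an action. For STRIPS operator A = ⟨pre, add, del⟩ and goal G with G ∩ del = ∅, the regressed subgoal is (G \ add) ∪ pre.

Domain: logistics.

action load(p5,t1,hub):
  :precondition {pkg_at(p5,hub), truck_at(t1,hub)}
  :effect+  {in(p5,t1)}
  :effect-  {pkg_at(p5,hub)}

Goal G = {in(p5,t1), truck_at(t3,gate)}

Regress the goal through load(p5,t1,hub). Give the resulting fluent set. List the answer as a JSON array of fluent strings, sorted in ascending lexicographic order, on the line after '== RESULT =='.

Compute (G \ add) ∪ pre:
  G ∩ del = {}  (empty — regression defined)
  G \ add = {in(p5,t1), truck_at(t3,gate)} \ {in(p5,t1)} = {truck_at(t3,gate)}
  ∪ pre   = {truck_at(t3,gate)} ∪ {pkg_at(p5,hub), truck_at(t1,hub)}
          = {pkg_at(p5,hub), truck_at(t1,hub), truck_at(t3,gate)}

== RESULT ==
["pkg_at(p5,hub)", "truck_at(t1,hub)", "truck_at(t3,gate)"]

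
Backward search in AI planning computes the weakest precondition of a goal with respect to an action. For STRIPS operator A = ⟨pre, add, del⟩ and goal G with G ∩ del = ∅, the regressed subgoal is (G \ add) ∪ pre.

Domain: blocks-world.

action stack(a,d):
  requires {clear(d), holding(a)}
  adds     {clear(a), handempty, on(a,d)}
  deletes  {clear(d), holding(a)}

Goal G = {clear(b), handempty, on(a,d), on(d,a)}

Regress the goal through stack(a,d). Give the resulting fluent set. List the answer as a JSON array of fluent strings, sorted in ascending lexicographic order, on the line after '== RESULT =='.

Regress:
  G ∩ del = {}  (empty — regression defined)
  G \ add = {clear(b), handempty, on(a,d), on(d,a)} \ {clear(a), handempty, on(a,d)} = {clear(b), on(d,a)}
  ∪ pre   = {clear(b), on(d,a)} ∪ {clear(d), holding(a)}
          = {clear(b), clear(d), holding(a), on(d,a)}

== RESULT ==
["clear(b)", "clear(d)", "holding(a)", "on(d,a)"]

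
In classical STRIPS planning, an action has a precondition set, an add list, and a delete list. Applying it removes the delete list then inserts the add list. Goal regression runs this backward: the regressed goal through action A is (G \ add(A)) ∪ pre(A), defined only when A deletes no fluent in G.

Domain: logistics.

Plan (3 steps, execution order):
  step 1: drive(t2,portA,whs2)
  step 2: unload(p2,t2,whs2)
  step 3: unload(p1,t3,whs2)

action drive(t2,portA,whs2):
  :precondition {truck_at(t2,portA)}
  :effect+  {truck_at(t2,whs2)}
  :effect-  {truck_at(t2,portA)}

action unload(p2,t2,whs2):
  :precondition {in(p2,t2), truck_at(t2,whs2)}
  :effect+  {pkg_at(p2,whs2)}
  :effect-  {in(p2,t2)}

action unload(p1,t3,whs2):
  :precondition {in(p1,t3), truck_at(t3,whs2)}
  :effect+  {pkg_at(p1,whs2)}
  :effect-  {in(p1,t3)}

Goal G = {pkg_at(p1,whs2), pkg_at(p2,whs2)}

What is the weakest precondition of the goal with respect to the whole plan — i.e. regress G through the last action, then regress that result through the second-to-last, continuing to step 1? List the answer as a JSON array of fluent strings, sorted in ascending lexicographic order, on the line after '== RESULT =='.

Regress step by step:
  through step 3 (unload(p1,t3,whs2)): drop {pkg_at(p1,whs2)}, keep {pkg_at(p2,whs2)}, require {in(p1,t3), truck_at(t3,whs2)}
    → {in(p1,t3), pkg_at(p2,whs2), truck_at(t3,whs2)}
  through step 2 (unload(p2,t2,whs2)): drop {pkg_at(p2,whs2)}, keep {in(p1,t3), truck_at(t3,whs2)}, require {in(p2,t2), truck_at(t2,whs2)}
    → {in(p1,t3), in(p2,t2), truck_at(t2,whs2), truck_at(t3,whs2)}
  through step 1 (drive(t2,portA,whs2)): drop {truck_at(t2,whs2)}, keep {in(p1,t3), in(p2,t2), truck_at(t3,whs2)}, require {truck_at(t2,portA)}
    → {in(p1,t3), in(p2,t2), truck_at(t2,portA), truck_at(t3,whs2)}

== RESULT ==
["in(p1,t3)", "in(p2,t2)", "truck_at(t2,portA)", "truck_at(t3,whs2)"]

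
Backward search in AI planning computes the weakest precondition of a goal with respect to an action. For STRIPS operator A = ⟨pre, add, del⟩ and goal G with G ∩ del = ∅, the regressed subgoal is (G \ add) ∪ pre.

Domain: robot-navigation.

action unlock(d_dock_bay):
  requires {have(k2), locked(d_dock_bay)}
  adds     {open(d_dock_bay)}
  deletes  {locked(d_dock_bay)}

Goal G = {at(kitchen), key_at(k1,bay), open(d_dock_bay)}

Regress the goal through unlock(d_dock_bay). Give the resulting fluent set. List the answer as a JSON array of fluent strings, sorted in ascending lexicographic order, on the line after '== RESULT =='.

Regress:
  G ∩ del = {}  (empty — regression defined)
  G \ add = {at(kitchen), key_at(k1,bay), open(d_dock_bay)} \ {open(d_dock_bay)} = {at(kitchen), key_at(k1,bay)}
  ∪ pre   = {at(kitchen), key_at(k1,bay)} ∪ {have(k2), locked(d_dock_bay)}
          = {at(kitchen), have(k2), key_at(k1,bay), locked(d_dock_bay)}

== RESULT ==
["at(kitchen)", "have(k2)", "key_at(k1,bay)", "locked(d_dock_bay)"]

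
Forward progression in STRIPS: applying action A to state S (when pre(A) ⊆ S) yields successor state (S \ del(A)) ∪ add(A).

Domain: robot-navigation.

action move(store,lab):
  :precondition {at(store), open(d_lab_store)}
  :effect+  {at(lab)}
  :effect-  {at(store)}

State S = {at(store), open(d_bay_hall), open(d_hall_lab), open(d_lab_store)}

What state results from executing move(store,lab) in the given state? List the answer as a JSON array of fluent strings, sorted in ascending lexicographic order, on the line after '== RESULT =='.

Progress:
  pre ⊆ S: {at(store), open(d_lab_store)} ⊆ S  — applicable
  S \ del = {open(d_bay_hall), open(d_hall_lab), open(d_lab_store)}
  ∪ add   = {at(lab), open(d_bay_hall), open(d_hall_lab), open(d_lab_store)}

== RESULT ==
["at(lab)", "open(d_bay_hall)", "open(d_hall_lab)", "open(d_lab_store)"]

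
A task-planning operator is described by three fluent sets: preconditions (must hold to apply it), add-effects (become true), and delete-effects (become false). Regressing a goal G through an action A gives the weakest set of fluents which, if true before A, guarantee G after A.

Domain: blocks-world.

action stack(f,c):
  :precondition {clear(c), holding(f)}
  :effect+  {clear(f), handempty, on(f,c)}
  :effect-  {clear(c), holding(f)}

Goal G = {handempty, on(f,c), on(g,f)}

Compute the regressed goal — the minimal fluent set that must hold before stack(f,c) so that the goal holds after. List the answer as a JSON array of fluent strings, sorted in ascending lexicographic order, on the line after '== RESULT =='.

Regress:
  G ∩ del = {}  (empty — regression defined)
  G \ add = {handempty, on(f,c), on(g,f)} \ {clear(f), handempty, on(f,c)} = {on(g,f)}
  ∪ pre   = {on(g,f)} ∪ {clear(c), holding(f)}
          = {clear(c), holding(f), on(g,f)}

== RESULT ==
["clear(c)", "holding(f)", "on(g,f)"]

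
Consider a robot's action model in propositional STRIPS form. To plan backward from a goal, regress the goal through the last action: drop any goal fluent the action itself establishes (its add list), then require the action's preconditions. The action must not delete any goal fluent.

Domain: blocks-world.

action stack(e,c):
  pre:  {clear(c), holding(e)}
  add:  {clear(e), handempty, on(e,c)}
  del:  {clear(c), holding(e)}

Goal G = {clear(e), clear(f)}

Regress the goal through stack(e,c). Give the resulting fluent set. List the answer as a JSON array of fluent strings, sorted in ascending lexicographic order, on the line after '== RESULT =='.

Regress:
  G ∩ del = {}  (empty — regression defined)
  G \ add = {clear(e), clear(f)} \ {clear(e), handempty, on(e,c)} = {clear(f)}
  ∪ pre   = {clear(f)} ∪ {clear(c), holding(e)}
          = {clear(c), clear(f), holding(e)}

== RESULT ==
["clear(c)", "clear(f)", "holding(e)"]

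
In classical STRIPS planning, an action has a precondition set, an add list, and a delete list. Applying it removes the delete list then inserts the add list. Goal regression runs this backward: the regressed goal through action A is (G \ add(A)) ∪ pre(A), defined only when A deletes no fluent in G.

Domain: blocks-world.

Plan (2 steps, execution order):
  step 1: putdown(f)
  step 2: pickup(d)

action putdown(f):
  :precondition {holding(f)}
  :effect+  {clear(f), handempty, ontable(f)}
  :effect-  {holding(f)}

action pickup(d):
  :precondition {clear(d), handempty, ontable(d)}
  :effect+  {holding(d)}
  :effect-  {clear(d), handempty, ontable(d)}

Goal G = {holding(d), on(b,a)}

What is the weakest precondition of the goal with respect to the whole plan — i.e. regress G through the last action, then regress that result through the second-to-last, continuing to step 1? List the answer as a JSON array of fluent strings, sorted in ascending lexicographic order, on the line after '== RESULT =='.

Work backward from the goal:
  through step 2 (pickup(d)): drop {holding(d)}, keep {on(b,a)}, require {clear(d), handempty, ontable(d)}
    → {clear(d), handempty, on(b,a), ontable(d)}
  through step 1 (putdown(f)): drop {handempty}, keep {clear(d), on(b,a), ontable(d)}, require {holding(f)}
    → {clear(d), holding(f), on(b,a), ontable(d)}

== RESULT ==
["clear(d)", "holding(f)", "on(b,a)", "ontable(d)"]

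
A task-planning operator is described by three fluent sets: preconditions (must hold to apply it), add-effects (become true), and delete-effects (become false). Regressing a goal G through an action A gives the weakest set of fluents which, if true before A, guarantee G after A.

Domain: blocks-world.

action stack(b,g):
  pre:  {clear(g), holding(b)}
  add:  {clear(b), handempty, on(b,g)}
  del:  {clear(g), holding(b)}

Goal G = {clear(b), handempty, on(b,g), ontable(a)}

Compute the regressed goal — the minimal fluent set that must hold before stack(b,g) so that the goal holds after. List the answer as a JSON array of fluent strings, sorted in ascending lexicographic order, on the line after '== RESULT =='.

Regress:
  G ∩ del = {}  (empty — regression defined)
  G \ add = {clear(b), handempty, on(b,g), ontable(a)} \ {clear(b), handempty, on(b,g)} = {ontable(a)}
  ∪ pre   = {ontable(a)} ∪ {clear(g), holding(b)}
          = {clear(g), holding(b), ontable(a)}

== RESULT ==
["clear(g)", "holding(b)", "ontable(a)"]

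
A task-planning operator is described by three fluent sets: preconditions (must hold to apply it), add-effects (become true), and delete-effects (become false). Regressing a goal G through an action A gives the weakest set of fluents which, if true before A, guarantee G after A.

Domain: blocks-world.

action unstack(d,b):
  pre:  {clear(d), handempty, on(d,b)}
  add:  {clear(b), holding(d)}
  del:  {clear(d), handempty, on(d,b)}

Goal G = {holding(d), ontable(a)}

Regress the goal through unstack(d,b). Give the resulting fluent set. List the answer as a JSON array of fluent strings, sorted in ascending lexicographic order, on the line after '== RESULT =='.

Regress:
  G ∩ del = {}  (empty — regression defined)
  G \ add = {holding(d), ontable(a)} \ {clear(b), holding(d)} = {ontable(a)}
  ∪ pre   = {ontable(a)} ∪ {clear(d), handempty, on(d,b)}
          = {clear(d), handempty, on(d,b), ontable(a)}

== RESULT ==
["clear(d)", "handempty", "on(d,b)", "ontable(a)"]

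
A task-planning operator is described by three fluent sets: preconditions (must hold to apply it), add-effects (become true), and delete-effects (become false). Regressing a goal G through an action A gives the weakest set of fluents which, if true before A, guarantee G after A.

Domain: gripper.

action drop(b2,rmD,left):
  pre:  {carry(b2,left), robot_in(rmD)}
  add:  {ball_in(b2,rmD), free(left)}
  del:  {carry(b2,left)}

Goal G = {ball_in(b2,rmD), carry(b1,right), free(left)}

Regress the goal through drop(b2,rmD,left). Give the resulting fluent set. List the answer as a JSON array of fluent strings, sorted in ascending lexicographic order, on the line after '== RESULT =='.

Compute (G \ add) ∪ pre:
  G ∩ del = {}  (empty — regression defined)
  G \ add = {ball_in(b2,rmD), carry(b1,right), free(left)} \ {ball_in(b2,rmD), free(left)} = {carry(b1,right)}
  ∪ pre   = {carry(b1,right)} ∪ {carry(b2,left), robot_in(rmD)}
          = {carry(b1,right), carry(b2,left), robot_in(rmD)}

== RESULT ==
["carry(b1,right)", "carry(b2,left)", "robot_in(rmD)"]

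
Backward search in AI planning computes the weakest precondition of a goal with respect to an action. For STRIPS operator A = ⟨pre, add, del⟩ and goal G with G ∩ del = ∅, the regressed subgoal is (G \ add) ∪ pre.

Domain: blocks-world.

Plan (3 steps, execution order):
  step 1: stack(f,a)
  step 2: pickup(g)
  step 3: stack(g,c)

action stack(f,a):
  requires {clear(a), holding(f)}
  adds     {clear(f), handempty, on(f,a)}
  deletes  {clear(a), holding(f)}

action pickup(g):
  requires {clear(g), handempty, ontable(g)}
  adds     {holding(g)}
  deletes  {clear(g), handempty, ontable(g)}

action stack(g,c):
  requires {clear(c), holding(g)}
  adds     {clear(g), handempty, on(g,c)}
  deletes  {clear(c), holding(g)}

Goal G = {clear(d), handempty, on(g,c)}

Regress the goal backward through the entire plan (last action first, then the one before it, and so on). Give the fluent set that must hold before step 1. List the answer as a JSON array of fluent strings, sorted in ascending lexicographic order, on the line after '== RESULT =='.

Work backward from the goal:
  through step 3 (stack(g,c)): drop {handempty, on(g,c)}, keep {clear(d)}, require {clear(c), holding(g)}
    → {clear(c), clear(d), holding(g)}
  through step 2 (pickup(g)): drop {holding(g)}, keep {clear(c), clear(d)}, require {clear(g), handempty, ontable(g)}
    → {clear(c), clear(d), clear(g), handempty, ontable(g)}
  through step 1 (stack(f,a)): drop {handempty}, keep {clear(c), clear(d), clear(g), ontable(g)}, require {clear(a), holding(f)}
    → {clear(a), clear(c), clear(d), clear(g), holding(f), ontable(g)}

== RESULT ==
["clear(a)", "clear(c)", "clear(d)", "clear(g)", "holding(f)", "ontable(g)"]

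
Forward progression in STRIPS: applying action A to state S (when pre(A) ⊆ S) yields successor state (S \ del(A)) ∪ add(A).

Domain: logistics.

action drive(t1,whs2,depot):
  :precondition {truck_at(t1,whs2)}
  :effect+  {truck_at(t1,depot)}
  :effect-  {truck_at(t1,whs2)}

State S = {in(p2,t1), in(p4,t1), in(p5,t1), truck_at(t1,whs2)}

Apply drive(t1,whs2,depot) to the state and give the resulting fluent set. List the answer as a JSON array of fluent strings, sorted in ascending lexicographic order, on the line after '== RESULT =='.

Progress:
  pre ⊆ S: {truck_at(t1,whs2)} ⊆ S  — applicable
  S \ del = {in(p2,t1), in(p4,t1), in(p5,t1)}
  ∪ add   = {in(p2,t1), in(p4,t1), in(p5,t1), truck_at(t1,depot)}

== RESULT ==
["in(p2,t1)", "in(p4,t1)", "in(p5,t1)", "truck_at(t1,depot)"]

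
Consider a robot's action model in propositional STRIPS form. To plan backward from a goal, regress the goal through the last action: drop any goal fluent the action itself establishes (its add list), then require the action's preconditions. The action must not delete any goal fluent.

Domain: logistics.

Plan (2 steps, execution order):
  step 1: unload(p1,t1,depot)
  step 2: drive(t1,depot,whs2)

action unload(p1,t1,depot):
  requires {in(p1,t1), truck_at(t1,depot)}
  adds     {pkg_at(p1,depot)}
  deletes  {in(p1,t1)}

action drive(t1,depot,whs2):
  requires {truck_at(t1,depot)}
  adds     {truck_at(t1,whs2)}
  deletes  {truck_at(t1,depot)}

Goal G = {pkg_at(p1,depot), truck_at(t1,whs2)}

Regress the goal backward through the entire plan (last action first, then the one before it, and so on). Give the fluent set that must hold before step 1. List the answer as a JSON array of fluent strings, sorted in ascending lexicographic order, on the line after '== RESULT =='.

Work backward from the goal:
  through step 2 (drive(t1,depot,whs2)): drop {truck_at(t1,whs2)}, keep {pkg_at(p1,depot)}, require {truck_at(t1,depot)}
    → {pkg_at(p1,depot), truck_at(t1,depot)}
  through step 1 (unload(p1,t1,depot)): drop {pkg_at(p1,depot)}, keep {truck_at(t1,depot)}, require {in(p1,t1), truck_at(t1,depot)}
    → {in(p1,t1), truck_at(t1,depot)}

== RESULT ==
["in(p1,t1)", "truck_at(t1,depot)"]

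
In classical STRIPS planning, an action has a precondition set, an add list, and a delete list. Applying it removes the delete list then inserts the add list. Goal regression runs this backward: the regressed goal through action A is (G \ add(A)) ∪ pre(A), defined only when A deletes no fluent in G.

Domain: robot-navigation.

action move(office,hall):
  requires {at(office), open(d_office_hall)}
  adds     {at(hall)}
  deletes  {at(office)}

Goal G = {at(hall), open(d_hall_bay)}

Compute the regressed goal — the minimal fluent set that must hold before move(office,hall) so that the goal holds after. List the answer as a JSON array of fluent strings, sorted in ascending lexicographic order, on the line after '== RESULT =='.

Compute (G \ add) ∪ pre:
  G ∩ del = {}  (empty — regression defined)
  G \ add = {at(hall), open(d_hall_bay)} \ {at(hall)} = {open(d_hall_bay)}
  ∪ pre   = {open(d_hall_bay)} ∪ {at(office), open(d_office_hall)}
          = {at(office), open(d_hall_bay), open(d_office_hall)}

== RESULT ==
["at(office)", "open(d_hall_bay)", "open(d_office_hall)"]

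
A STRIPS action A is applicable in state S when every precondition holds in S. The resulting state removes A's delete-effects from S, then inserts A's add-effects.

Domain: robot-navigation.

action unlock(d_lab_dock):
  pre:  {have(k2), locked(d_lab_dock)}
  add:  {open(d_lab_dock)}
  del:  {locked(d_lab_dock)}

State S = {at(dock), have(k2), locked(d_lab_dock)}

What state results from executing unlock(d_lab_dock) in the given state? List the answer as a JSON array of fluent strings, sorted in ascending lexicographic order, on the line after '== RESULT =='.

Compute (S \ del) ∪ add:
  pre ⊆ S: {have(k2), locked(d_lab_dock)} ⊆ S  — applicable
  S \ del = {at(dock), have(k2)}
  ∪ add   = {at(dock), have(k2), open(d_lab_dock)}

== RESULT ==
["at(dock)", "have(k2)", "open(d_lab_dock)"]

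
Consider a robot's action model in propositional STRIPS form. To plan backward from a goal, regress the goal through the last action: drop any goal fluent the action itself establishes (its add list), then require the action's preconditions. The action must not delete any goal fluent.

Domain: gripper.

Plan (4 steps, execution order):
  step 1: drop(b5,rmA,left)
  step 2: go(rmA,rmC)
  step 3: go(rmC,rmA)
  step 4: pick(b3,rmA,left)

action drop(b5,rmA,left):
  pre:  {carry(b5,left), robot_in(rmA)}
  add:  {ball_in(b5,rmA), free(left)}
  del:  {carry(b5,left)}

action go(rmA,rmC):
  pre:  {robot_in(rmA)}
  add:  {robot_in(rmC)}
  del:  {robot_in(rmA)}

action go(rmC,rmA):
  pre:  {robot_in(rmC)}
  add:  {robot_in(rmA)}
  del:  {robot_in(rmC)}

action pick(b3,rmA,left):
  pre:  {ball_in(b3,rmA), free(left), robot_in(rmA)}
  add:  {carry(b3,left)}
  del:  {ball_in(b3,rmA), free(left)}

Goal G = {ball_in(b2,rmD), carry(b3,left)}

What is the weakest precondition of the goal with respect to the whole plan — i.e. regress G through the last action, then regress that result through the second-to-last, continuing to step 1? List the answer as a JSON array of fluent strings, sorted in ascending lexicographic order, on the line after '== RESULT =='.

Work backward from the goal:
  through step 4 (pick(b3,rmA,left)): drop {carry(b3,left)}, keep {ball_in(b2,rmD)}, require {ball_in(b3,rmA), free(left), robot_in(rmA)}
    → {ball_in(b2,rmD), ball_in(b3,rmA), free(left), robot_in(rmA)}
  through step 3 (go(rmC,rmA)): drop {robot_in(rmA)}, keep {ball_in(b2,rmD), ball_in(b3,rmA), free(left)}, require {robot_in(rmC)}
    → {ball_in(b2,rmD), ball_in(b3,rmA), free(left), robot_in(rmC)}
  through step 2 (go(rmA,rmC)): drop {robot_in(rmC)}, keep {ball_in(b2,rmD), ball_in(b3,rmA), free(left)}, require {robot_in(rmA)}
    → {ball_in(b2,rmD), ball_in(b3,rmA), free(left), robot_in(rmA)}
  through step 1 (drop(b5,rmA,left)): drop {free(left)}, keep {ball_in(b2,rmD), ball_in(b3,rmA), robot_in(rmA)}, require {carry(b5,left), robot_in(rmA)}
    → {ball_in(b2,rmD), ball_in(b3,rmA), carry(b5,left), robot_in(rmA)}

== RESULT ==
["ball_in(b2,rmD)", "ball_in(b3,rmA)", "carry(b5,left)", "robot_in(rmA)"]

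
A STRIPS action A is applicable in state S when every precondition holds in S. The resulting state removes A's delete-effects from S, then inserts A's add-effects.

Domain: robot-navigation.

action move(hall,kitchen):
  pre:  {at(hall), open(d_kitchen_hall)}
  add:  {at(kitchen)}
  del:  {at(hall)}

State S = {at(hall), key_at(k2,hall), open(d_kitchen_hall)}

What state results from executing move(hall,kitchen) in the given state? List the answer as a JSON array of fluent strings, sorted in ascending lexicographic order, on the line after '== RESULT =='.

Progress:
  pre ⊆ S: {at(hall), open(d_kitchen_hall)} ⊆ S  — applicable
  S \ del = {key_at(k2,hall), open(d_kitchen_hall)}
  ∪ add   = {at(kitchen), key_at(k2,hall), open(d_kitchen_hall)}

== RESULT ==
["at(kitchen)", "key_at(k2,hall)", "open(d_kitchen_hall)"]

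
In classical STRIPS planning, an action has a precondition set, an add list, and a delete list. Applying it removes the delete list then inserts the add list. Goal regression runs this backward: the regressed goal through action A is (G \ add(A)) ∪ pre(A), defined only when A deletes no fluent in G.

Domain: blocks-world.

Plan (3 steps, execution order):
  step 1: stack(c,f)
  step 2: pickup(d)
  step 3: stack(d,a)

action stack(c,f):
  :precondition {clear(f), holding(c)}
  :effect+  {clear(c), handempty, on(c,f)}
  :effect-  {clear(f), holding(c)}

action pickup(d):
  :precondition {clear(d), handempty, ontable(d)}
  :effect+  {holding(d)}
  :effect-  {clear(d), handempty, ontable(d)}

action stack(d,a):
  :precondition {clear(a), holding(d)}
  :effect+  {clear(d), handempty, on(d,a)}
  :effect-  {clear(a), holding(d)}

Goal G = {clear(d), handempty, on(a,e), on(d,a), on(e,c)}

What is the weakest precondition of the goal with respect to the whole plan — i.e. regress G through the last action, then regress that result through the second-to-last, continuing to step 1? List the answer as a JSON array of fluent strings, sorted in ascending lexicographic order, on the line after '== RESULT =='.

Regress step by step:
  through step 3 (stack(d,a)): drop {clear(d), handempty, on(d,a)}, keep {on(a,e), on(e,c)}, require {clear(a), holding(d)}
    → {clear(a), holding(d), on(a,e), on(e,c)}
  through step 2 (pickup(d)): drop {holding(d)}, keep {clear(a), on(a,e), on(e,c)}, require {clear(d), handempty, ontable(d)}
    → {clear(a), clear(d), handempty, on(a,e), on(e,c), ontable(d)}
  through step 1 (stack(c,f)): drop {handempty}, keep {clear(a), clear(d), on(a,e), on(e,c), ontable(d)}, require {clear(f), holding(c)}
    → {clear(a), clear(d), clear(f), holding(c), on(a,e), on(e,c), ontable(d)}

== RESULT ==
["clear(a)", "clear(d)", "clear(f)", "holding(c)", "on(a,e)", "on(e,c)", "ontable(d)"]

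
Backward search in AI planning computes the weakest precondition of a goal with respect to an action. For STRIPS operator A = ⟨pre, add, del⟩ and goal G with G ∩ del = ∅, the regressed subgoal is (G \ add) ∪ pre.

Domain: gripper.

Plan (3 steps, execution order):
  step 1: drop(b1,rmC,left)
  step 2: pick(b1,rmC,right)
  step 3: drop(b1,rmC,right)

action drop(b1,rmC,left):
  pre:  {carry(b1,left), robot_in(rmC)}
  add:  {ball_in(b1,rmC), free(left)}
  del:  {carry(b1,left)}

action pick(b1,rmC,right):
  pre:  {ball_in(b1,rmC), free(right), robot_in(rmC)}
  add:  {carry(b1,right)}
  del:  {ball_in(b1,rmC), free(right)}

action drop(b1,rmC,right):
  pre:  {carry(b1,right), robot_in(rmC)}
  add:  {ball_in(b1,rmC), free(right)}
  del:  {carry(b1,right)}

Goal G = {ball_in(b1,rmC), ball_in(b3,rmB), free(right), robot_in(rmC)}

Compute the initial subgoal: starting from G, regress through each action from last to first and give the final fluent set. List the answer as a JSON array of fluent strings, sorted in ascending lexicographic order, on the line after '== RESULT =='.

Work backward from the goal:
  through step 3 (drop(b1,rmC,right)): drop {ball_in(b1,rmC), free(right)}, keep {ball_in(b3,rmB), robot_in(rmC)}, require {carry(b1,right), robot_in(rmC)}
    → {ball_in(b3,rmB), carry(b1,right), robot_in(rmC)}
  through step 2 (pick(b1,rmC,right)): drop {carry(b1,right)}, keep {ball_in(b3,rmB), robot_in(rmC)}, require {ball_in(b1,rmC), free(right), robot_in(rmC)}
    → {ball_in(b1,rmC), ball_in(b3,rmB), free(right), robot_in(rmC)}
  through step 1 (drop(b1,rmC,left)): drop {ball_in(b1,rmC)}, keep {ball_in(b3,rmB), free(right), robot_in(rmC)}, require {carry(b1,left), robot_in(rmC)}
    → {ball_in(b3,rmB), carry(b1,left), free(right), robot_in(rmC)}

== RESULT ==
["ball_in(b3,rmB)", "carry(b1,left)", "free(right)", "robot_in(rmC)"]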